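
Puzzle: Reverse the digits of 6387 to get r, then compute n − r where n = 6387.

-1449

Reverse of 6387 is 7836.
6387 − 7836 = -1449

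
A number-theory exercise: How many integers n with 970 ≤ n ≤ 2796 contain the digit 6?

The integers in [970, 2796] that contain the digit 6: 976, 986, 996, 1006, 1016, 1026, …, 2786, 2796.
507 qualify.

507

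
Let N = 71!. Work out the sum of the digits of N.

71! = 850478588567862317521167644239926010288584608120796235886430763388588680378079017697280000000000000000
Sum of its 102 digits: 423.

423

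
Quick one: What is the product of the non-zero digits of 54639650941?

5×4×6×3×9×6×5×9×4×1 = 3499200

3499200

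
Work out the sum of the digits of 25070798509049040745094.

98

2+5+0+7+0+7+9+8+5+0+9+0+4+9+0+4+0+7+4+5+0+9+4 = 98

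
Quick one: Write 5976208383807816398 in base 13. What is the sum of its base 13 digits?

134

5976208383807816398 in base 13 is 8C9A79325B8C83C5A.
Digit sum: 8+12+9+10+7+9+3+2+5+11+8+12+8+3+12+5+10 = 134.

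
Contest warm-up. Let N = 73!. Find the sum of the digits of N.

315

73! = 4470115461512684340891257138125051110076800700282905015819080092370422104067183317016903680000000000000000
Sum of its 106 digits: 315.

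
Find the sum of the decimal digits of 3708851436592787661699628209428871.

177

3+7+0+8+8+5+1+4+3+6+5+9+2+7+8+7+6+6+1+6+9+9+6+2+8+2+0+9+4+2+8+8+7+1 = 177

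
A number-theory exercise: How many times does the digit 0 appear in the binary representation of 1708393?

1708393 in base 2 is 110100001000101101001.
The digit 0 appears 12 times.

12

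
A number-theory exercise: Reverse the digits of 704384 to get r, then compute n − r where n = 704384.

Reverse of 704384 is 483407.
704384 − 483407 = 220977

220977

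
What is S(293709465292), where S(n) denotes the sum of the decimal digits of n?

2+9+3+7+0+9+4+6+5+2+9+2 = 58

58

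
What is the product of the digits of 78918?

4032

7×8×9×1×8 = 4032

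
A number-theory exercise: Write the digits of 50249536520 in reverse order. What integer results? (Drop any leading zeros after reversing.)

2563594205

Reversing 50249536520 gives 2563594205.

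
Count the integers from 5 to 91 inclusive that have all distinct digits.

The integers in [5, 91] that have all distinct digits: 5, 6, 7, 8, 9, 10, …, 90, 91.
79 qualify.

79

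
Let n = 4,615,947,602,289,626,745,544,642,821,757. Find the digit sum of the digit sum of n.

13

First digit sum: 148.
1+4+8 = 13.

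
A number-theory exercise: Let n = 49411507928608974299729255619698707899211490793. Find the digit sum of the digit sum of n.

15

First digit sum: 249.
2+4+9 = 15.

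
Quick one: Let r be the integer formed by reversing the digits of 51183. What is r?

38115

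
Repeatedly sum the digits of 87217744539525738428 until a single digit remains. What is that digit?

8+7+2+1+7+7+4+4+5+3+9+5+2+5+7+3+8+4+2+8 = 101
1+0+1 = 2

2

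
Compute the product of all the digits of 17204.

1×7×2×0×4 = 0

0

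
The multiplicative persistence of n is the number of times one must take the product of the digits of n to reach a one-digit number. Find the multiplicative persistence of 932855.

2

932855 → 10800 → 0 (2 steps)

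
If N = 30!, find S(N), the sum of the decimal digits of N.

117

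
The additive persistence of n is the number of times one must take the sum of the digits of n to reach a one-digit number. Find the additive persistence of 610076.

610076 → 20 → 2 (2 steps)

2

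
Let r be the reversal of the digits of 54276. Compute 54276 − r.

-12969

Reverse of 54276 is 67245.
54276 − 67245 = -12969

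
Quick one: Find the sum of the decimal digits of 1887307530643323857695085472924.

1+8+8+7+3+0+7+5+3+0+6+4+3+3+2+3+8+5+7+6+9+5+0+8+5+4+7+2+9+2+4 = 144

144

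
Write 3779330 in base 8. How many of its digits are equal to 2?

3779330 in base 8 is 16325402.
The digit 2 appears 2 times.

2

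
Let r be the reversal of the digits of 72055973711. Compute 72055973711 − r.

60318018684

Reverse of 72055973711 is 11737955027.
72055973711 − 11737955027 = 60318018684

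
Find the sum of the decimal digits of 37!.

37! = 13763753091226345046315979581580902400000000
Sum of its 44 digits: 153.

153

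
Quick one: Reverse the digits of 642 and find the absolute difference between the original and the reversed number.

396

Reverse of 642 is 246.
|642 − 246| = 396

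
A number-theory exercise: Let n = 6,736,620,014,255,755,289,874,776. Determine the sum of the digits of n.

6+7+3+6+6+2+0+0+1+4+2+5+5+7+5+5+2+8+9+8+7+4+7+7+6 = 122

122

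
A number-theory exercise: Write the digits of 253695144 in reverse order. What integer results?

441596352

Reversing 253695144 gives 441596352.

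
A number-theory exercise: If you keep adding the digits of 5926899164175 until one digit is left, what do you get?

9

5+9+2+6+8+9+9+1+6+4+1+7+5 = 72
7+2 = 9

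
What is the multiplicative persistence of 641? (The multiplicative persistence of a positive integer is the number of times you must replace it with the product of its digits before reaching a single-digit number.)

2

641 → 24 → 8 (2 steps)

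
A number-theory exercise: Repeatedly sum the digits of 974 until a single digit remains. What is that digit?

9+7+4 = 20
2+0 = 2
(Equivalently, 974 mod 9 = 2.)

2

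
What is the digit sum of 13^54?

13^54 = 1422135653750684847524758738836375672734734444846971695885689
Sum of its 61 digits: 316.

316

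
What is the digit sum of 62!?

306

62! = 31469973260387937525653122354950764088012280797258232192163168247821107200000000000000
Sum of its 86 digits: 306.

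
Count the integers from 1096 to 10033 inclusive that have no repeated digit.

The integers in [1096, 10033] that have no repeated digit: 1096, 1097, 1098, 1203, 1204, 1205, …, 9875, 9876.
4483 qualify.

4483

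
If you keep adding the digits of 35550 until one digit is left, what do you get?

9

3+5+5+5+0 = 18
1+8 = 9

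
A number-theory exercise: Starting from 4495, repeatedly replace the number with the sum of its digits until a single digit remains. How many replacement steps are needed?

2

4495 → 22 → 4 (2 steps)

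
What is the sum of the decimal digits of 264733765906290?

69

2+6+4+7+3+3+7+6+5+9+0+6+2+9+0 = 69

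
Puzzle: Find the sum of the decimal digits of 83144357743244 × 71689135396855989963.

83144357743244 × 71689135396855989963 = 5960547119740050855972922195059972
Sum of its 34 digits: 159.

159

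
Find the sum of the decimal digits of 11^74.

11^74 = 115626851945005895824350724793934920977843826201410687257519861520453973754841
Sum of its 78 digits: 355.

355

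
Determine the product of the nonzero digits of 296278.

2×9×6×2×7×8 = 12096

12096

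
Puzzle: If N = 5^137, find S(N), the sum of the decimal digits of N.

5^137 = 573971850987445072250359637315549647372395291392620860111695169081258427468128502368927001953125
Sum of its 96 digits: 425.

425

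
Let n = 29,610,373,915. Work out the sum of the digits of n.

2+9+6+1+0+3+7+3+9+1+5 = 46

46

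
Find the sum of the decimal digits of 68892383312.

6+8+8+9+2+3+8+3+3+1+2 = 53

53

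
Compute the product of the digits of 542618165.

57600

5×4×2×6×1×8×1×6×5 = 57600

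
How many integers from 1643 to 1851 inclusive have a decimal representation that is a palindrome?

2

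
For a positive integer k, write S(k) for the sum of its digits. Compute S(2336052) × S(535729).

651

S(2336052) = 2+3+3+6+0+5+2 = 21.
S(535729) = 5+3+5+7+2+9 = 31.
21 · 31 = 651.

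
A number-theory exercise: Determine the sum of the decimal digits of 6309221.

6+3+0+9+2+2+1 = 23

23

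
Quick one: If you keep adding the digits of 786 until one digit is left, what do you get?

7+8+6 = 21
2+1 = 3

3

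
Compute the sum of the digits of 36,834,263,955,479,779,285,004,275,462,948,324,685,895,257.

227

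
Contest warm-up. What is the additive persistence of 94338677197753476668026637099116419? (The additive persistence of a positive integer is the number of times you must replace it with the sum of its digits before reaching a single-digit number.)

2

94338677197753476668026637099116419 → 180 → 9 (2 steps)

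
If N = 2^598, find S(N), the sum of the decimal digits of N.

853

2^598 = 1037378892220248239628101965922790287753111558060609224998914332422663202853227036599926762236775948572049471652825197295598787768852943826971718708528490921765295450850377380921344
Sum of its 181 digits: 853.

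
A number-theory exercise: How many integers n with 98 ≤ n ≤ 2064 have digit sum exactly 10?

The integers in [98, 2064] that have digit sum exactly 10: 109, 118, 127, 136, 145, 154, …, 2053, 2062.
116 qualify.

116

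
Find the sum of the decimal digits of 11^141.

11^141 = 686070281351372844947252220333277326829034516916273265848191088797285923133308933760409816416521618508906876138670759985160596111921201461552548411
Sum of its 147 digits: 638.

638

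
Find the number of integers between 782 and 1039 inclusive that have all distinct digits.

The integers in [782, 1039] that have all distinct digits: 782, 783, 784, 785, 786, 789, …, 1038, 1039.
172 qualify.

172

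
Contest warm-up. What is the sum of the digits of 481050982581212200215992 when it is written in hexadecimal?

481050982581212200215992 in base 16 is 65DDD37604461052A5B8.
Digit sum: 6+5+13+13+13+3+7+6+0+4+4+6+1+0+5+2+10+5+11+8 = 122.

122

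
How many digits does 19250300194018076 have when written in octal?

19

19250300194018076 in base 8 is 1043100571070451434, which has 19 digits.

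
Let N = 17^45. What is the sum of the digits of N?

242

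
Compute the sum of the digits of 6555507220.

37

6+5+5+5+5+0+7+2+2+0 = 37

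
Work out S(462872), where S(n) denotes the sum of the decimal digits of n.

4+6+2+8+7+2 = 29

29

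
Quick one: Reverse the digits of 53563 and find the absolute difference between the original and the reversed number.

Reverse of 53563 is 36535.
|53563 − 36535| = 17028

17028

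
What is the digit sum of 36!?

171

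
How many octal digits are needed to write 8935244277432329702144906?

8935244277432329702144906 in base 8 is 3544071100276671222262575612, which has 28 digits.

28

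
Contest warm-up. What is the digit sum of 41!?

41! = 33452526613163807108170062053440751665152000000000
Sum of its 50 digits: 144.

144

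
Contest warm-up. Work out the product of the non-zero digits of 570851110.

5×7×8×5×1×1×1 = 1400

1400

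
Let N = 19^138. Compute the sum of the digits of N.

19^138 = 293762889605810828261498048482939199627696273053251418060677489647568010787152854870649079834868866435036635500192973213417201157045276944966573824201787725292558074989415490441
Sum of its 177 digits: 838.

838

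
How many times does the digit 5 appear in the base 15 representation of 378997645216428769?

378997645216428769 in base 15 is CEB0ED785630864.
The digit 5 appears 1 time.

1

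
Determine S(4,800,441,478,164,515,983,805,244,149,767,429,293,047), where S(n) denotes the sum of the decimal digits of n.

4+8+0+0+4+4+1+4+7+8+1+6+4+5+1+5+9+8+3+8+0+5+2+4+4+1+4+9+7+6+7+4+2+9+2+9+3+0+4+7 = 179

179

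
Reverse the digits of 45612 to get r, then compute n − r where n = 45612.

23958

Reverse of 45612 is 21654.
45612 − 21654 = 23958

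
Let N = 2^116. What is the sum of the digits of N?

166

2^116 = 83076749736557242056487941267521536
Sum of its 35 digits: 166.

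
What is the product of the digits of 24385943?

2×4×3×8×5×9×4×3 = 103680

103680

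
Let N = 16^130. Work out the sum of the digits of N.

16^130 = 3432398830065304857490950399540696608634717650071652704697231729592771591698828026061279820330727277488648155695740429018560993999858321906287014145557528576
Sum of its 157 digits: 745.

745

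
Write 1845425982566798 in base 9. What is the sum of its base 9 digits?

54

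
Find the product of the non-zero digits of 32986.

2592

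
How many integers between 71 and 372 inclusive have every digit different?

The integers in [71, 372] that have every digit different: 71, 72, 73, 74, 75, 76, …, 371, 372.
221 qualify.

221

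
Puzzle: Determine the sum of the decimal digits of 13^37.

13^37 = 164400841185494513395503358052498933338333
Sum of its 42 digits: 175.

175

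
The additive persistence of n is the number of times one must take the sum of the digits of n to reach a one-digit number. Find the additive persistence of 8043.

2

8043 → 15 → 6 (2 steps)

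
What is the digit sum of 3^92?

3^92 = 78551672112789411833022577315290546060373041
Sum of its 44 digits: 171.

171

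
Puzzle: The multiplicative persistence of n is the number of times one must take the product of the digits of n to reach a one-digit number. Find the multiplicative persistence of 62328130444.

62328130444 → 0 (1 step)

1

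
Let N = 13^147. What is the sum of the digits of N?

13^147 = 56191779941199568261718534306894018908396678623777478504315980789486786568011594584548956655395926010106375918646401469633245745563665854904711355867220707990645717
Sum of its 164 digits: 811.

811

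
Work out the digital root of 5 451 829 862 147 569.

5+4+5+1+8+2+9+8+6+2+1+4+7+5+6+9 = 82
8+2 = 10
1+0 = 1
(Equivalently, 5 451 829 862 147 569 mod 9 = 1.)

1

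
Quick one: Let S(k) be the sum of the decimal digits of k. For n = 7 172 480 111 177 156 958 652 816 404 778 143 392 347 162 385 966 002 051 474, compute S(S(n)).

First digit sum: 244.
2+4+4 = 10.

10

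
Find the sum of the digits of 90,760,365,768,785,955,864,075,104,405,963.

9+0+7+6+0+3+6+5+7+6+8+7+8+5+9+5+5+8+6+4+0+7+5+1+0+4+4+0+5+9+6+3 = 158

158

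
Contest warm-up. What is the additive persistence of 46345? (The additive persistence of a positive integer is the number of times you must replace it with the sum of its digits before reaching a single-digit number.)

2

46345 → 22 → 4 (2 steps)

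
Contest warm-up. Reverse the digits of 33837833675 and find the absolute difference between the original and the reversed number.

Reverse of 33837833675 is 57633873833.
|33837833675 − 57633873833| = 23796040158

23796040158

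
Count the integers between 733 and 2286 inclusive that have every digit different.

The integers in [733, 2286] that have every digit different: 734, 735, 736, 738, 739, 740, …, 2197, 2198.
805 qualify.

805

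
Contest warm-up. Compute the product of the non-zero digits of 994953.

9×9×4×9×5×3 = 43740

43740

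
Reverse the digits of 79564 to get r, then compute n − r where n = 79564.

32967

Reverse of 79564 is 46597.
79564 − 46597 = 32967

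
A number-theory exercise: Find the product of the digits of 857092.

0

8×5×7×0×9×2 = 0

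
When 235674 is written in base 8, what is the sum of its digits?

235674 in base 8 is 714232.
Digit sum: 7+1+4+2+3+2 = 19.

19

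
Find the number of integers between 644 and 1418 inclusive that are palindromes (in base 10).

The integers in [644, 1418] that are palindromes (in base 10): 646, 656, 666, 676, 686, 696, …, 1221, 1331.
40 qualify.

40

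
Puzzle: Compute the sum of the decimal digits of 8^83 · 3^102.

558

8^83 · 3^102 = 4196013740965394551359553870484524832233749901303918044773897504763602037776829635096045978345267825914327200845634163703808
Sum of its 124 digits: 558.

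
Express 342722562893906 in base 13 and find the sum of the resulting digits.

62

342722562893906 in base 13 is 119307A3028B70.
Digit sum: 1+1+9+3+0+7+10+3+0+2+8+11+7+0 = 62.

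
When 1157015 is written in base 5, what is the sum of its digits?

15

1157015 in base 5 is 244011030.
Digit sum: 2+4+4+0+1+1+0+3+0 = 15.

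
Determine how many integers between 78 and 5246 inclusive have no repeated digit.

The integers in [78, 5246] that have no repeated digit: 78, 79, 80, 81, 82, 83, …, 5243, 5246.
2821 qualify.

2821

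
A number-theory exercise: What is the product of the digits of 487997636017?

0

4×8×7×9×9×7×6×3×6×0×1×7 = 0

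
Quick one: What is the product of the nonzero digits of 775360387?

7×7×5×3×6×3×8×7 = 740880

740880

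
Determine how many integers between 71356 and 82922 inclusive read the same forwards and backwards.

115

The integers in [71356, 82922] that read the same forwards and backwards: 71417, 71517, 71617, 71717, 71817, 71917, …, 82728, 82828.
115 qualify.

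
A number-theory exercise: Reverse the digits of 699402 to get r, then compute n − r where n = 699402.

Reverse of 699402 is 204996.
699402 − 204996 = 494406

494406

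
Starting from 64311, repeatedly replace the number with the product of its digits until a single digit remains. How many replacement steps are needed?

3

64311 → 72 → 14 → 4 (3 steps)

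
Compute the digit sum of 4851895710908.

65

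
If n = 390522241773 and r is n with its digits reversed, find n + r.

767664466866

Reverse of 390522241773 is 377142225093.
390522241773 + 377142225093 = 767664466866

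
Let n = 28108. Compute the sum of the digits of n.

19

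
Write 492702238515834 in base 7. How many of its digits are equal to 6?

2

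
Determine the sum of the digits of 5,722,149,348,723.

5+7+2+2+1+4+9+3+4+8+7+2+3 = 57

57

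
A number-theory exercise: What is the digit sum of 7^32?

7^32 = 1104427674243920646305299201
Sum of its 28 digits: 103.

103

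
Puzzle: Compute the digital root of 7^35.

The digital root of n equals n mod 9 (or 9 when 9 | n), so we need 7^35 mod 9.
7^35 ≡ 4 (mod 9), so the digital root is 4.

4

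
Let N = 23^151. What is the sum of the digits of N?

23^151 = 41773728389808854414872132941545508201344277054875430267528136780644386624470035060837725798055037712000512432270661957442167153861571944682424430021122117042444985808776878883812066858043561963552456746727
Sum of its 206 digits: 887.

887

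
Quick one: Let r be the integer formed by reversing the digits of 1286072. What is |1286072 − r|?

1420749

Reverse of 1286072 is 2706821.
|1286072 − 2706821| = 1420749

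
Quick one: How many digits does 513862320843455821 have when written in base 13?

16

513862320843455821 in base 13 is A067CB2C17C85013, which has 16 digits.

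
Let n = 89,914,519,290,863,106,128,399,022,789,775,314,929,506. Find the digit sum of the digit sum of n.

First digit sum: 199.
1+9+9 = 19.

19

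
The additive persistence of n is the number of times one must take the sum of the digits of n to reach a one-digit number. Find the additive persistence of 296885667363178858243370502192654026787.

3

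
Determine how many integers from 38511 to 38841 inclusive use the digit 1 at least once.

69

The integers in [38511, 38841] that use the digit 1 at least once: 38511, 38512, 38513, 38514, 38515, 38516, …, 38831, 38841.
69 qualify.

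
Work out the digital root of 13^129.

The digital root of n equals n mod 9 (or 9 when 9 | n), so we need 13^129 mod 9.
13^129 ≡ 1 (mod 9), so the digital root is 1.

1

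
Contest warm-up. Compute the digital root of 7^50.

4

The digital root of n equals n mod 9 (or 9 when 9 | n), so we need 7^50 mod 9.
7^50 ≡ 4 (mod 9), so the digital root is 4.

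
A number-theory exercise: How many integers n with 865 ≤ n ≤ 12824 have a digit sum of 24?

The integers in [865, 12824] that have a digit sum of 24: 879, 888, 897, 969, 978, 987, …, 12786, 12795.
463 qualify.

463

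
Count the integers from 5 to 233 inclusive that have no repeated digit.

The integers in [5, 233] that have no repeated digit: 5, 6, 7, 8, 9, 10, …, 230, 231.
176 qualify.

176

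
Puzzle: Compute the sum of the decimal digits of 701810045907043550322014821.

7+0+1+8+1+0+0+4+5+9+0+7+0+4+3+5+5+0+3+2+2+0+1+4+8+2+1 = 82

82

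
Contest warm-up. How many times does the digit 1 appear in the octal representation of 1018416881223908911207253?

1018416881223908911207253 in base 8 is 327520765405124046476751525.
The digit 1 appears 2 times.

2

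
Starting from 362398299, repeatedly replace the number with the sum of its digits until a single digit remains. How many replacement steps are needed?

2

362398299 → 51 → 6 (2 steps)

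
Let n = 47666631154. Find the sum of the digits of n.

49

4+7+6+6+6+6+3+1+1+5+4 = 49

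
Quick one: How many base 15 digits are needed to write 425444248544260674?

425444248544260674 in base 15 is E890A63A371A5B9, which has 15 digits.

15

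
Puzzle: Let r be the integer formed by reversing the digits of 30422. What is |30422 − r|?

Reverse of 30422 is 22403.
|30422 − 22403| = 8019

8019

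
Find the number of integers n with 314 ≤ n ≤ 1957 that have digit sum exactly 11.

The integers in [314, 1957] that have digit sum exactly 11: 317, 326, 335, 344, 353, 362, …, 1901, 1910.
104 qualify.

104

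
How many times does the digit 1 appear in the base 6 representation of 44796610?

2

44796610 in base 6 is 4240051414.
The digit 1 appears 2 times.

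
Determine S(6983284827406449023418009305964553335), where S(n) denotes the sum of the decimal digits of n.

6+9+8+3+2+8+4+8+2+7+4+0+6+4+4+9+0+2+3+4+1+8+0+0+9+3+0+5+9+6+4+5+5+3+3+3+5 = 162

162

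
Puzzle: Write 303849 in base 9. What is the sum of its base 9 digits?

17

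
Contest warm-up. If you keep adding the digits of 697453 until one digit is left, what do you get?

7

6+9+7+4+5+3 = 34
3+4 = 7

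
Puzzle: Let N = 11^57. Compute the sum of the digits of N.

11^57 = 228761562390246506066453264733492693192365450838991802120171
Sum of its 60 digits: 251.

251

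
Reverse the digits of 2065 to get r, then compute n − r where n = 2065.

-3537

Reverse of 2065 is 5602.
2065 − 5602 = -3537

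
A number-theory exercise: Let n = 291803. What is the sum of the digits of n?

23

2+9+1+8+0+3 = 23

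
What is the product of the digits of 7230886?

7×2×3×0×8×8×6 = 0

0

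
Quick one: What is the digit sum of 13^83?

13^83 = 286614555192773908454903515714796349532804586806614556377660299844524707381194798580194256597
Sum of its 93 digits: 457.

457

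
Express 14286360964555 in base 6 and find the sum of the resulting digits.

35

14286360964555 in base 6 is 50215021424221031.
Digit sum: 5+0+2+1+5+0+2+1+4+2+4+2+2+1+0+3+1 = 35.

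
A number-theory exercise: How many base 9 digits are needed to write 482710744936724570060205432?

482710744936724570060205432 in base 9 is 8263486084223286005316642463, which has 28 digits.

28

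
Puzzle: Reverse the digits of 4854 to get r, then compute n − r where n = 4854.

270

Reverse of 4854 is 4584.
4854 − 4584 = 270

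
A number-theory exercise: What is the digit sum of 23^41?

23^41 = 67739389260745218861137988047774370539553852007909099223
Sum of its 56 digits: 272.

272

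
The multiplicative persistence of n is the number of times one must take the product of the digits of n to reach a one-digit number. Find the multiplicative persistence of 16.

16 → 6 (1 step)

1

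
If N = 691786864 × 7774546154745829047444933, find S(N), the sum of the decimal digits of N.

691786864 × 7774546154745829047444933 = 5378328903414875793812037412760112
Sum of its 34 digits: 141.

141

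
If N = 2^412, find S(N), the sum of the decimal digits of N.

574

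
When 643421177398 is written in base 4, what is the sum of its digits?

28

643421177398 in base 4 is 21113032321000120312.
Digit sum: 2+1+1+1+3+0+3+2+3+2+1+0+0+0+1+2+0+3+1+2 = 28.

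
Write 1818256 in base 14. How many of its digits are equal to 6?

1818256 in base 14 is 3548B6.
The digit 6 appears 1 time.

1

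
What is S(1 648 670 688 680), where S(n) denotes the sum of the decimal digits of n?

1+6+4+8+6+7+0+6+8+8+6+8+0 = 68

68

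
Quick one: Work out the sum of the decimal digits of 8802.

18

8+8+0+2 = 18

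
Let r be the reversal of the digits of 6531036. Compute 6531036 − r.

229680

Reverse of 6531036 is 6301356.
6531036 − 6301356 = 229680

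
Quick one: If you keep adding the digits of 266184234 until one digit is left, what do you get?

9

2+6+6+1+8+4+2+3+4 = 36
3+6 = 9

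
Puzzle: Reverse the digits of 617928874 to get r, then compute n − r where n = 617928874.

139099158

Reverse of 617928874 is 478829716.
617928874 − 478829716 = 139099158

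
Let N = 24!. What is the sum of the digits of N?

81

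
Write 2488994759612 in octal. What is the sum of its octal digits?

2488994759612 in base 8 is 44160351401674.
Digit sum: 4+4+1+6+0+3+5+1+4+0+1+6+7+4 = 46.

46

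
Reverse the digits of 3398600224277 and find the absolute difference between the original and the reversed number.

Reverse of 3398600224277 is 7724220068933.
|3398600224277 − 7724220068933| = 4325619844656

4325619844656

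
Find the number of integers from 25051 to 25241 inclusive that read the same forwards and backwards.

2

The integers in [25051, 25241] that read the same forwards and backwards: 25052, 25152.
2 qualify.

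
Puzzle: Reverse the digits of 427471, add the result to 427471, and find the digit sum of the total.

23

Reversal of 427471 is 174724; 427471 + 174724 = 602195.
Digit sum of 602195: 6+0+2+1+9+5 = 23.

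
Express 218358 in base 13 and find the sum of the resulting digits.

30

218358 in base 13 is 7850A.
Digit sum: 7+8+5+0+10 = 30.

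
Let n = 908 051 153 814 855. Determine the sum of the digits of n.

63

9+0+8+0+5+1+1+5+3+8+1+4+8+5+5 = 63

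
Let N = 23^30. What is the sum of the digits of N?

199

23^30 = 71094348791151363024389554286420996798449
Sum of its 41 digits: 199.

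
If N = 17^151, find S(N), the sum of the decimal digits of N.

782

17^151 = 627750587913620348268090553443567838127027230286753917528064566723168141200351214057503430482366332066015316410987469474881280782238055854711178375528302281207977023768167417690366277233
Sum of its 186 digits: 782.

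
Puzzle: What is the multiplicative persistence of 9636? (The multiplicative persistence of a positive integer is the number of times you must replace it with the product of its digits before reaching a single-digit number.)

4

9636 → 972 → 126 → 12 → 2 (4 steps)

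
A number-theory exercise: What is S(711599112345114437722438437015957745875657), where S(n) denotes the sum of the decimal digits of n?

189

7+1+1+5+9+9+1+1+2+3+4+5+1+1+4+4+3+7+7+2+2+4+3+8+4+3+7+0+1+5+9+5+7+7+4+5+8+7+5+6+5+7 = 189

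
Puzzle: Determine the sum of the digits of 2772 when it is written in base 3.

6

2772 in base 3 is 10210200.
Digit sum: 1+0+2+1+0+2+0+0 = 6.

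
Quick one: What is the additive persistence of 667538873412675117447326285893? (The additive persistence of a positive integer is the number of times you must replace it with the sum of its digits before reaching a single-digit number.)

667538873412675117447326285893 → 148 → 13 → 4 (3 steps)

3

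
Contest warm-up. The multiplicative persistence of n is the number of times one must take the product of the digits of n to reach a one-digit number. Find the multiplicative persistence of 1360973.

1360973 → 0 (1 step)

1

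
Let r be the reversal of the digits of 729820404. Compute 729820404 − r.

325791477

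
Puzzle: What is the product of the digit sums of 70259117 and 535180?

S(70259117) = 7+0+2+5+9+1+1+7 = 32.
S(535180) = 5+3+5+1+8+0 = 22.
32 · 22 = 704.

704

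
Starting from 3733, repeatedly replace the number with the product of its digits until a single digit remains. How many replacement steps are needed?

4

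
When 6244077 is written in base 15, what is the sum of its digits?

6244077 in base 15 is 83516C.
Digit sum: 8+3+5+1+6+12 = 35.

35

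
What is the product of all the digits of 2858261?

2×8×5×8×2×6×1 = 7680

7680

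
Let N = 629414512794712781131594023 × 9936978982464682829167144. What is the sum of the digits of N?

629414512794712781131594023 × 9936978982464682829167144 = 6254478784899309103355722673413070990976590218380312
Sum of its 52 digits: 234.

234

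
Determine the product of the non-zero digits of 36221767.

21168

3×6×2×2×1×7×6×7 = 21168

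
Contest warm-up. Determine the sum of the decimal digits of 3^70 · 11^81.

3^70 · 11^81 = 5640210700925840985622039840324174051810475362318153734476515655495917060286687127427204793068879423136051643204379539
Sum of its 118 digits: 495.

495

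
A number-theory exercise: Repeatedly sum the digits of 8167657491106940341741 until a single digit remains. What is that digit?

4

8+1+6+7+6+5+7+4+9+1+1+0+6+9+4+0+3+4+1+7+4+1 = 94
9+4 = 13
1+3 = 4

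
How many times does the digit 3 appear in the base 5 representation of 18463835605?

18463835605 in base 5 is 300303220214410.
The digit 3 appears 3 times.

3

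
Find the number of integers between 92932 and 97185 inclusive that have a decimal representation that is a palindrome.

The integers in [92932, 97185] that have a decimal representation that is a palindrome: 93039, 93139, 93239, 93339, 93439, 93539, …, 97079, 97179.
42 qualify.

42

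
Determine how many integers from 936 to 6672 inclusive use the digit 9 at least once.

1540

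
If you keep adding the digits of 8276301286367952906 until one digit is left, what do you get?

8+2+7+6+3+0+1+2+8+6+3+6+7+9+5+2+9+0+6 = 90
9+0 = 9

9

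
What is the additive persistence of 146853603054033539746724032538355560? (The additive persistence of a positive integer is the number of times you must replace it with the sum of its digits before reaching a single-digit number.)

146853603054033539746724032538355560 → 143 → 8 (2 steps)

2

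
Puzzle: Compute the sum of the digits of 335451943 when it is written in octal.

335451943 in base 8 is 2377513447.
Digit sum: 2+3+7+7+5+1+3+4+4+7 = 43.

43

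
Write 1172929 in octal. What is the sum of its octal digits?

1172929 in base 8 is 4362701.
Digit sum: 4+3+6+2+7+0+1 = 23.

23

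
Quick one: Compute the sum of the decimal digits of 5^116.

5^116 = 1203706215242022408159986214115579574086313530134617622024961747229099273681640625
Sum of its 82 digits: 322.

322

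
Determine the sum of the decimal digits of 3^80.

153

3^80 = 147808829414345923316083210206383297601
Sum of its 39 digits: 153.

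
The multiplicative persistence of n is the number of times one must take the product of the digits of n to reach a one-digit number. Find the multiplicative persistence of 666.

666 → 216 → 12 → 2 (3 steps)

3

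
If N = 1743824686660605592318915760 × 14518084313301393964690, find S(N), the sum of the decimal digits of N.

1743824686660605592318915760 × 14518084313301393964690 = 25316993828555056640962261064329856711788524514400
Sum of its 50 digits: 218.

218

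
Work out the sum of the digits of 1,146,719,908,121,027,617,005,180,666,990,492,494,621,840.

176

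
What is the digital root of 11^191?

The digital root of n equals n mod 9 (or 9 when 9 | n), so we need 11^191 mod 9.
11^191 ≡ 5 (mod 9), so the digital root is 5.

5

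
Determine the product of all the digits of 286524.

3840

2×8×6×5×2×4 = 3840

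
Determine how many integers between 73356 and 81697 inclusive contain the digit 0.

The integers in [73356, 81697] that contain the digit 0: 73360, 73370, 73380, 73390, 73400, 73401, …, 81680, 81690.
2958 qualify.

2958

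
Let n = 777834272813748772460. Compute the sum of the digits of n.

104

7+7+7+8+3+4+2+7+2+8+1+3+7+4+8+7+7+2+4+6+0 = 104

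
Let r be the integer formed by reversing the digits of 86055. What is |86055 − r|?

Reverse of 86055 is 55068.
|86055 − 55068| = 30987

30987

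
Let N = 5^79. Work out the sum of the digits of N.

221

5^79 = 16543612251060553497428173841399257071316242218017578125
Sum of its 56 digits: 221.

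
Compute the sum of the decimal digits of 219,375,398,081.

2+1+9+3+7+5+3+9+8+0+8+1 = 56

56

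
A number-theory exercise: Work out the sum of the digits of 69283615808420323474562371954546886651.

176

6+9+2+8+3+6+1+5+8+0+8+4+2+0+3+2+3+4+7+4+5+6+2+3+7+1+9+5+4+5+4+6+8+8+6+6+5+1 = 176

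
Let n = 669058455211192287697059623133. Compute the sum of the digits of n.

135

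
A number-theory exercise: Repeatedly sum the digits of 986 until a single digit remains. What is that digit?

5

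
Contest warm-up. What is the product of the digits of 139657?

5670

1×3×9×6×5×7 = 5670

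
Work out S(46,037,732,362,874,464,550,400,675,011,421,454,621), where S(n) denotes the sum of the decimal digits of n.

139

4+6+0+3+7+7+3+2+3+6+2+8+7+4+4+6+4+5+5+0+4+0+0+6+7+5+0+1+1+4+2+1+4+5+4+6+2+1 = 139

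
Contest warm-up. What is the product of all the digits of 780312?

7×8×0×3×1×2 = 0

0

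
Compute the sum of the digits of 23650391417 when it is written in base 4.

23

23650391417 in base 4 is 112001223011111321.
Digit sum: 1+1+2+0+0+1+2+2+3+0+1+1+1+1+1+3+2+1 = 23.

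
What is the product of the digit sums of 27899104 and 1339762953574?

2560

S(27899104) = 2+7+8+9+9+1+0+4 = 40.
S(1339762953574) = 1+3+3+9+7+6+2+9+5+3+5+7+4 = 64.
40 · 64 = 2560.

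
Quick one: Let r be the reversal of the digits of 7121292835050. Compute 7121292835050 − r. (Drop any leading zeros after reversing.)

6615909913833

Reverse of 7121292835050 is 505382921217.
7121292835050 − 505382921217 = 6615909913833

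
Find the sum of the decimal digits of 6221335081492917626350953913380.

126

6+2+2+1+3+3+5+0+8+1+4+9+2+9+1+7+6+2+6+3+5+0+9+5+3+9+1+3+3+8+0 = 126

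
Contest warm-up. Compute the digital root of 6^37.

9

The digital root of n equals n mod 9 (or 9 when 9 | n), so we need 6^37 mod 9.
6^37 ≡ 0 (mod 9), so the digital root is 9.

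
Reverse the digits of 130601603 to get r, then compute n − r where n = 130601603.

-175504428

Reverse of 130601603 is 306106031.
130601603 − 306106031 = -175504428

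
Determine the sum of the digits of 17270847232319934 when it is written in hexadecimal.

114

17270847232319934 in base 16 is 3D5BBE7A40A1BE.
Digit sum: 3+13+5+11+11+14+7+10+4+0+10+1+11+14 = 114.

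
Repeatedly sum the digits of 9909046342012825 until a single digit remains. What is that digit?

1

9+9+0+9+0+4+6+3+4+2+0+1+2+8+2+5 = 64
6+4 = 10
1+0 = 1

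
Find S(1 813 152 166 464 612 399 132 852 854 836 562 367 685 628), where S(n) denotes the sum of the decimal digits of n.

197

1+8+1+3+1+5+2+1+6+6+4+6+4+6+1+2+3+9+9+1+3+2+8+5+2+8+5+4+8+3+6+5+6+2+3+6+7+6+8+5+6+2+8 = 197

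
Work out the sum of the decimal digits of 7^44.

175

7^44 = 15286700631942576193765185769276826401
Sum of its 38 digits: 175.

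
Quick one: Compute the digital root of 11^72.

1

The digital root of n equals n mod 9 (or 9 when 9 | n), so we need 11^72 mod 9.
11^72 ≡ 1 (mod 9), so the digital root is 1.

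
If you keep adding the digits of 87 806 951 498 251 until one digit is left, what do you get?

1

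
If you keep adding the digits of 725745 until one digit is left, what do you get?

3

7+2+5+7+4+5 = 30
3+0 = 3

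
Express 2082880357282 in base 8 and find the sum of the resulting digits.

46

2082880357282 in base 8 is 36236526001642.
Digit sum: 3+6+2+3+6+5+2+6+0+0+1+6+4+2 = 46.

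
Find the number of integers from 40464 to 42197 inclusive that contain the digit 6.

494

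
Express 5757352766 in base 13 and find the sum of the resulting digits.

5757352766 in base 13 is 709A2C019.
Digit sum: 7+0+9+10+2+12+0+1+9 = 50.

50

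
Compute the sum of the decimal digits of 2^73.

110

2^73 = 9444732965739290427392
Sum of its 22 digits: 110.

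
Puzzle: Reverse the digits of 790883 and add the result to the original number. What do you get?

1178980

Reverse of 790883 is 388097.
790883 + 388097 = 1178980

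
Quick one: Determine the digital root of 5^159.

8

The digital root of n equals n mod 9 (or 9 when 9 | n), so we need 5^159 mod 9.
5^159 ≡ 8 (mod 9), so the digital root is 8.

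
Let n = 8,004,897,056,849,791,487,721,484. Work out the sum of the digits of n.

130

8+0+0+4+8+9+7+0+5+6+8+4+9+7+9+1+4+8+7+7+2+1+4+8+4 = 130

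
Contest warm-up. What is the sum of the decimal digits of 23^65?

362

23^65 = 32531893445129332611554645425981044974375991037324055622153329695632580166211412428357143
Sum of its 89 digits: 362.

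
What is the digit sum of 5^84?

280

5^84 = 51698788284564229679463043254372678347863256931304931640625
Sum of its 59 digits: 280.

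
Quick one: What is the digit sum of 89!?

89! = 16507955160908461081216919262453619309839666236496541854913520707833171034378509739399912570787600662729080382999756800000000000000000000
Sum of its 137 digits: 549.

549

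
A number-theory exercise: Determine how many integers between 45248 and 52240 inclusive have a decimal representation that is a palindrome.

The integers in [45248, 52240] that have a decimal representation that is a palindrome: 45254, 45354, 45454, 45554, 45654, 45754, …, 52125, 52225.
71 qualify.

71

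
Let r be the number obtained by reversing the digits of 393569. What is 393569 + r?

1358962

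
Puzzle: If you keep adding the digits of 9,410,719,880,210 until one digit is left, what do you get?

9+4+1+0+7+1+9+8+8+0+2+1+0 = 50
5+0 = 5

5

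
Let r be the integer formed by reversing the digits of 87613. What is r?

31678

Reversing 87613 gives 31678.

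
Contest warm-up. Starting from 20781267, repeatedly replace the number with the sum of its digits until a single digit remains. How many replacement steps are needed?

20781267 → 33 → 6 (2 steps)

2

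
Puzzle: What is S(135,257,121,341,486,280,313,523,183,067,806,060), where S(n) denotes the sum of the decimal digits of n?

1+3+5+2+5+7+1+2+1+3+4+1+4+8+6+2+8+0+3+1+3+5+2+3+1+8+3+0+6+7+8+0+6+0+6+0 = 125

125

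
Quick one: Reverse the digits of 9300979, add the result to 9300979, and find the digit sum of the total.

Reversal of 9300979 is 9790039; 9300979 + 9790039 = 19091018.
Digit sum of 19091018: 1+9+0+9+1+0+1+8 = 29.

29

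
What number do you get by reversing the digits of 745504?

405547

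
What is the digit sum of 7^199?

718

7^199 = 1494548327330622453574128515973830522831312650024319094278591440576446538203466035967768944987052007184723606893220902024866168620526227312592964895334259504948208017143
Sum of its 169 digits: 718.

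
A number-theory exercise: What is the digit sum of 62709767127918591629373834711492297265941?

6+2+7+0+9+7+6+7+1+2+7+9+1+8+5+9+1+6+2+9+3+7+3+8+3+4+7+1+1+4+9+2+2+9+7+2+6+5+9+4+1 = 201

201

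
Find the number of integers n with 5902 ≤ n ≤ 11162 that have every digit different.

The integers in [5902, 11162] that have every digit different: 5902, 5903, 5904, 5906, 5907, 5908, …, 10986, 10987.
2407 qualify.

2407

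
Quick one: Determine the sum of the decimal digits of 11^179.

11^179 = 2566200843091914322487084161636278546952011658573820075817569601045039918708733145287293678025035968237109867148345791116199649672551917632750860148192984439962122532585070633436316283891
Sum of its 187 digits: 833.

833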